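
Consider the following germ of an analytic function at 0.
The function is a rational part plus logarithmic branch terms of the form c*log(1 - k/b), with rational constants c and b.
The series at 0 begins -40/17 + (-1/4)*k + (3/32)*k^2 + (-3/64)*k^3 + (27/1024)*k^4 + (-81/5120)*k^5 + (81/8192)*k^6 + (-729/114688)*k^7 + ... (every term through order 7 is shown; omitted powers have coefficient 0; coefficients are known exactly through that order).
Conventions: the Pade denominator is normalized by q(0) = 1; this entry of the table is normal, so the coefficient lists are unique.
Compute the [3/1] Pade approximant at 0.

The Pade approximant has numerator coefficients [-40/17, -107/68, -3/64, 3/512]; denominator coefficients [1, 9/16].

Taylor coefficients needed (read off): a_0 = -40/17, a_1 = -1/4, a_2 = 3/32, a_3 = -3/64, a_4 = 27/1024.
Write the denominator as Q(k) = 1 + q1*k. Requiring Q*f - P = O(k^5) with deg P <= 3 kills the coefficients of k^4..k^4 in Q*f:
  k^4: a_4 + q1*a_3 = 0, i.e. 27/1024 + (-3/64)*q1 = 0.
Solving this linear system: q1 = 9/16.
The numerator is Q*f truncated at degree 3: P0 = a_0 = -40/17; P1 = a_1 + q1*a_0 = -107/68; P2 = a_2 + q1*a_1 = -3/64; P3 = a_3 + q1*a_2 = 3/512.


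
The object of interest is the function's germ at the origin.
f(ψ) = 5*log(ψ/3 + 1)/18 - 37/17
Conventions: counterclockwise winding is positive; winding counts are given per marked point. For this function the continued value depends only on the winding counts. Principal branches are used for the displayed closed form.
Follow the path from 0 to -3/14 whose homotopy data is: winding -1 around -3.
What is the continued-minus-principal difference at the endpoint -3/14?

Continued minus principal equals -(5/9)*pi*i.

The rational part is single-valued and drops out of the difference; each branch term changes only by its own monodromy.
(5/18)*log(1 - ψ/(-3)): each positive loop around -3 adds 2*pi*i to the log, so winding -1 contributes (5/18)*(-1)*2*pi*i = -(5/9)*pi*i.
Summing the contributions at ψ = -3/14 gives -(5/9)*pi*i.


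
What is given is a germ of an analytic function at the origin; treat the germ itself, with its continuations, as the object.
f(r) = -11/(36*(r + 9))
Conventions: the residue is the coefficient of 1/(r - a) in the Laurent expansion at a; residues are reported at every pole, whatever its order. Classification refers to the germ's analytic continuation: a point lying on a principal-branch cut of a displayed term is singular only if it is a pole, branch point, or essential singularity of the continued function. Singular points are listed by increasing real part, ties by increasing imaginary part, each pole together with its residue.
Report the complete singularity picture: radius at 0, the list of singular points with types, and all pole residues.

Denominator factor (r + 9): pole of order 1 at -9, modulus 9.
The radius of convergence is the smallest modulus among the singular points: 9.
At the order-1 pole -9 set g(r) = (r - (-9))*f(r) = -11/36.
Simple pole: residue = g(a) at a = -9, which is -11/36.

Radius of convergence at 0: 9.
At -9: a pole of order 1; residue -11/36.


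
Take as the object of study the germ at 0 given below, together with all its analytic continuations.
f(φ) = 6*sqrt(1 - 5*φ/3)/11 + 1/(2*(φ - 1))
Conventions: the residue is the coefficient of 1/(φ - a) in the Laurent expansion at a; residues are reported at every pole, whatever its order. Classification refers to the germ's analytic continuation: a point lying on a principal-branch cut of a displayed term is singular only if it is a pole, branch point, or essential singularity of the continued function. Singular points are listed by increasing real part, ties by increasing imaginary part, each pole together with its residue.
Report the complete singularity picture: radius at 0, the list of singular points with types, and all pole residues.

Denominator factor (φ - 1): pole of order 1 at 1, modulus 1.
Branch term (6/11)*sqrt(1 - φ/(3/5)): its argument vanishes at φ = 3/5, a square-root branch point, modulus 3/5.
The radius of convergence is the smallest modulus among the singular points: 3/5.
The branch term is analytic at 1 and contributes nothing to the residue; only the rational part matters.
At the order-1 pole 1 set g(φ) = (φ - (1))*(rational part) = 1/2.
Simple pole: residue = g(a) at a = 1, which is 1/2.
List the singular points by increasing real part (a conjugate pair: the negative imaginary part first).

Radius of convergence at 0: 3/5.
At 3/5: an algebraic (square-root) branch point.
At 1: a pole of order 1; residue 1/2.


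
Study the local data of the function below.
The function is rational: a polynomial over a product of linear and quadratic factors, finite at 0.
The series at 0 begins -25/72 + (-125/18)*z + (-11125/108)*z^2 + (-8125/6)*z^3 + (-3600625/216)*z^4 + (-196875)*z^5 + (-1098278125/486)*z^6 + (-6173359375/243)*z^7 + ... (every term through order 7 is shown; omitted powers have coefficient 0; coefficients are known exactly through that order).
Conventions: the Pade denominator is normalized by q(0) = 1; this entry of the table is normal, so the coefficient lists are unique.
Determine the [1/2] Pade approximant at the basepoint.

Taylor coefficients needed (read off): a_0 = -25/72, a_1 = -125/18, a_2 = -11125/108, a_3 = -8125/6.
Write the denominator as Q(z) = 1 + q1*z + q2*z^2. Requiring Q*f - P = O(z^4) with deg P <= 1 kills the coefficients of z^2..z^3 in Q*f:
  z^2: a_2 + q1*a_1 + q2*a_0 = 0, i.e. -11125/108 + (-125/18)*q1 + (-25/72)*q2 = 0.
  z^3: a_3 + q1*a_2 + q2*a_1 = 0, i.e. -8125/6 + (-11125/108)*q1 + (-125/18)*q2 = 0.
Solving this linear system: q1 = -610/31, q2 = 9010/93.
The numerator is Q*f truncated at degree 1: P0 = a_0 = -25/72; P1 = a_1 + q1*a_0 = -125/1116.

The Pade approximant has numerator coefficients [-25/72, -125/1116]; denominator coefficients [1, -610/31, 9010/93].


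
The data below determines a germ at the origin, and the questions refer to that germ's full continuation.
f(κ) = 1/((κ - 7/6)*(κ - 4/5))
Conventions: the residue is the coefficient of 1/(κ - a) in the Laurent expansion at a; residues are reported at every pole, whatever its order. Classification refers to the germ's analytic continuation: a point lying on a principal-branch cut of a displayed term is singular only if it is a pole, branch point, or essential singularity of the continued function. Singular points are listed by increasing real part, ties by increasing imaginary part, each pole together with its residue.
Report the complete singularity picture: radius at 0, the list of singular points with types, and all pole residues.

Denominator factor (κ - 7/6): pole of order 1 at 7/6, modulus 7/6.
Denominator factor (κ - 4/5): pole of order 1 at 4/5, modulus 4/5.
The radius of convergence is the smallest modulus among the singular points: 4/5.
At the order-1 pole 4/5 set g(κ) = (κ - (4/5))*f(κ) = 1/(κ - 7/6).
Simple pole: residue = g(a) at a = 4/5, which is -30/11.
At the order-1 pole 7/6 set g(κ) = (κ - (7/6))*f(κ) = 1/(κ - 4/5).
Simple pole: residue = g(a) at a = 7/6, which is 30/11.
List the singular points by increasing real part (a conjugate pair: the negative imaginary part first).

Radius of convergence at 0: 4/5.
At 4/5: a pole of order 1; residue -30/11.
At 7/6: a pole of order 1; residue 30/11.


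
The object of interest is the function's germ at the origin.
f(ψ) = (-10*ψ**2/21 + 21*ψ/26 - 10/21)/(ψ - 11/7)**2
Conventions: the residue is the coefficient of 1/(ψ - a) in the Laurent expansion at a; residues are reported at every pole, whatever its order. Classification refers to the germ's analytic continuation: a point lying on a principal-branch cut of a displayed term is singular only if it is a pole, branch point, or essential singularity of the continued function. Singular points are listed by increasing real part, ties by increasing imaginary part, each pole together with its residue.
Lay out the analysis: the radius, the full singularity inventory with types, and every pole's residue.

Radius of convergence at 0: 11/7.
At 11/7: a pole of order 2; residue -2633/3822.

Denominator factor (ψ - 11/7)^2: pole of order 2 at 11/7, modulus 11/7.
The radius of convergence is the smallest modulus among the singular points: 11/7.
At the order-2 pole 11/7 set g(ψ) = (ψ - (11/7))^2*f(ψ) = -10*ψ**2/21 + 21*ψ/26 - 10/21.
Order-2 pole: residue = g'(a); g'(11/7) = -2633/3822, so the residue is -2633/3822.


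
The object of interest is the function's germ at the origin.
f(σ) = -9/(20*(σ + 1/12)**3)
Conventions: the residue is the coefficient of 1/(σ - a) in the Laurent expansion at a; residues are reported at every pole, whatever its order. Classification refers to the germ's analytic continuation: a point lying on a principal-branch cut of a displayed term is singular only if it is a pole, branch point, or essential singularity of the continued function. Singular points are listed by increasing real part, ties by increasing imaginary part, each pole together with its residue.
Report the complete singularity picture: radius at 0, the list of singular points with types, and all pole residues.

Radius of convergence at 0: 1/12.
At -1/12: a pole of order 3; residue 0.

Denominator factor (σ + 1/12)^3: pole of order 3 at -1/12, modulus 1/12.
The radius of convergence is the smallest modulus among the singular points: 1/12.
At the order-3 pole -1/12 set g(σ) = (σ - (-1/12))^3*f(σ) = -9/20.
Order-3 pole: residue = g''(a)/2; g''(-1/12) = 0, so the residue is 0.


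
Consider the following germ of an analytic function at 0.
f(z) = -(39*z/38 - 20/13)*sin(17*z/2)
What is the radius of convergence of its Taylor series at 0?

The radius of convergence is infinite.

The factor -sin(17*z/2) is entire and contributes no finite singular point.
The polynomial part has no poles.
No finite singular points: the Taylor series at 0 converges everywhere.


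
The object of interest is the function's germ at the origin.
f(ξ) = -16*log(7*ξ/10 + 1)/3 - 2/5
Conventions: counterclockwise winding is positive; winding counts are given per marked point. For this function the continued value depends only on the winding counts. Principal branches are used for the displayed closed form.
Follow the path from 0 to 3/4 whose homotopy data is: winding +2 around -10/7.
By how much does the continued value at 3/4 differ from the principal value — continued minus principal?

Continued minus principal equals -(64/3)*pi*i.

The rational part is single-valued and drops out of the difference; each branch term changes only by its own monodromy.
(-16/3)*log(1 - ξ/(-10/7)): each positive loop around -10/7 adds 2*pi*i to the log, so winding +2 contributes (-16/3)*(2)*2*pi*i = -(64/3)*pi*i.
Summing the contributions at ξ = 3/4 gives -(64/3)*pi*i.


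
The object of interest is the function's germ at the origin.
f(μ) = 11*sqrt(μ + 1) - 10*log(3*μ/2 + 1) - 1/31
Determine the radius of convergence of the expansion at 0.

The radius of convergence is 2/3.

Branch term (-10)*log(1 - μ/(-2/3)): its argument vanishes at μ = -2/3, a logarithmic branch point, modulus 2/3.
Branch term (11)*sqrt(1 - μ/(-1)): its argument vanishes at μ = -1, a square-root branch point, modulus 1.
The radius of convergence is the smallest modulus among the singular points: 2/3.


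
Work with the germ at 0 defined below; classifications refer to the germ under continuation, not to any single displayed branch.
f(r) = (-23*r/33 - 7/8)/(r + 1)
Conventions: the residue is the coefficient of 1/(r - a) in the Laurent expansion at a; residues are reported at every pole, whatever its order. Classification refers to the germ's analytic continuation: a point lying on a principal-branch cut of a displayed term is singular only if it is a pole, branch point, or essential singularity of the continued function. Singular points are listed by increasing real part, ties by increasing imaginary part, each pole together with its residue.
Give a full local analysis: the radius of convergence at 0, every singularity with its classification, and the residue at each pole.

Denominator factor (r + 1): pole of order 1 at -1, modulus 1.
The radius of convergence is the smallest modulus among the singular points: 1.
At the order-1 pole -1 set g(r) = (r - (-1))*f(r) = -23*r/33 - 7/8.
Simple pole: residue = g(a) at a = -1, which is -47/264.

Radius of convergence at 0: 1.
At -1: a pole of order 1; residue -47/264.


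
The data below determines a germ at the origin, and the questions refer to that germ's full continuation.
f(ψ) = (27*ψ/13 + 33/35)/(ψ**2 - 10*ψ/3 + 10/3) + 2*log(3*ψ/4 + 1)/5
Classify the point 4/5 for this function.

The point is a regular point.

Denominator factors: ψ**2 - 10*ψ/3 + 10/3 = 98/75 at ψ = 4/5 — none vanishes.
Branch term log(1 - ψ/(-4/3)): argument at 4/5 is 8/5, nonzero, so 4/5 is not its branch point (a point on a principal cut is still regular for the continued germ).
So the germ continues analytically to 4/5.


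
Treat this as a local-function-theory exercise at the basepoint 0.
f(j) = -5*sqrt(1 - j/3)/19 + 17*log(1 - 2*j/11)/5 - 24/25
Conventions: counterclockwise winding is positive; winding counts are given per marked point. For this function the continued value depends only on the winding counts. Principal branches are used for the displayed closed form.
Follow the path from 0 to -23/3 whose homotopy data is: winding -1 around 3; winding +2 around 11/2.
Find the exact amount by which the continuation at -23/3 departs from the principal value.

The rational part is single-valued and drops out of the difference; each branch term changes only by its own monodromy.
(17/5)*log(1 - j/(11/2)): each positive loop around 11/2 adds 2*pi*i to the log, so winding +2 contributes (17/5)*(2)*2*pi*i = (68/5)*pi*i.
(-5/19)*sqrt(1 - j/(3)): winding -1 is odd, the square root flips sign, contributing -2*(-5/19)*sqrt(1 - (-23/3)/(3)) = -2*(-5/19)*sqrt(32/9) = (40/57)*sqrt(2).
Summing the contributions at j = -23/3 gives ((40/57)*sqrt(2)) + ((68/5)*pi)*i.

Continued minus principal equals ((40/57)*sqrt(2)) + ((68/5)*pi)*i.


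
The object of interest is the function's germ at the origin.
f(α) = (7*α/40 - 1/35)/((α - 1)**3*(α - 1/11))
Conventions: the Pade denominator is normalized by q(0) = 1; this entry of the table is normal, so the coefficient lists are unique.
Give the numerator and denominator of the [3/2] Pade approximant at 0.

Taylor coefficients needed (expand at 0): a_0 = -11/35, a_1 = -99/40, a_2 = -3267/140, a_3 = -1738/7, a_4 = -76065/28, a_5 = -8360913/280.
Write the denominator as Q(α) = 1 + q1*α + q2*α^2. Requiring Q*f - P = O(α^6) with deg P <= 3 kills the coefficients of α^4..α^5 in Q*f:
  α^4: a_4 + q1*a_3 + q2*a_2 = 0, i.e. -76065/28 + (-1738/7)*q1 + (-3267/140)*q2 = 0.
  α^5: a_5 + q1*a_4 + q2*a_3 = 0, i.e. -8360913/280 + (-76065/28)*q1 + (-1738/7)*q2 = 0.
Solving this linear system: q1 = -7230651/566350, q2 = 1100103/56635.
The numerator is Q*f truncated at degree 3: P0 = a_0 = -11/35; P1 = a_1 + q1*a_0 = 121908369/79289000; P2 = a_2 + q1*a_1 + q2*a_0 = 342219603/158578000; P3 = a_3 + q1*a_2 + q2*a_1 = 8882423/5663500.

The Pade approximant has numerator coefficients [-11/35, 121908369/79289000, 342219603/158578000, 8882423/5663500]; denominator coefficients [1, -7230651/566350, 1100103/56635].


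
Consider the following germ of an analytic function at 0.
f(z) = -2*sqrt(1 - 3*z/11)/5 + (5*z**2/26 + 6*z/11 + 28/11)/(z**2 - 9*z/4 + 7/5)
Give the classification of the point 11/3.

The term (-2/5)*sqrt(1 - z/(11/3)) has argument 1 - 11/3/(11/3) = 0 at 11/3: a square-root (algebraic, two-sheeted) branch point; the remaining terms are analytic or single-valued there.

The point is an algebraic (square-root) branch point.


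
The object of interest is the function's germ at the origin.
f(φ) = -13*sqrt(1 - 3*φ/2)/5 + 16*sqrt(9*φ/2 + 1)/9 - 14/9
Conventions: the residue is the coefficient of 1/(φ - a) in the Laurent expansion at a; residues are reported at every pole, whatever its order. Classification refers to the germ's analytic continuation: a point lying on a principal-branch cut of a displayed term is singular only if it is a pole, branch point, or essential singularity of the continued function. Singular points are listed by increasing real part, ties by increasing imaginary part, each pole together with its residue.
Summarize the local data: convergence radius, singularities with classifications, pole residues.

Radius of convergence at 0: 2/9.
At -2/9: an algebraic (square-root) branch point.
At 2/3: an algebraic (square-root) branch point.

Branch term (16/9)*sqrt(1 - φ/(-2/9)): its argument vanishes at φ = -2/9, a square-root branch point, modulus 2/9.
Branch term (-13/5)*sqrt(1 - φ/(2/3)): its argument vanishes at φ = 2/3, a square-root branch point, modulus 2/3.
The radius of convergence is the smallest modulus among the singular points: 2/9.
List the singular points by increasing real part (a conjugate pair: the negative imaginary part first).


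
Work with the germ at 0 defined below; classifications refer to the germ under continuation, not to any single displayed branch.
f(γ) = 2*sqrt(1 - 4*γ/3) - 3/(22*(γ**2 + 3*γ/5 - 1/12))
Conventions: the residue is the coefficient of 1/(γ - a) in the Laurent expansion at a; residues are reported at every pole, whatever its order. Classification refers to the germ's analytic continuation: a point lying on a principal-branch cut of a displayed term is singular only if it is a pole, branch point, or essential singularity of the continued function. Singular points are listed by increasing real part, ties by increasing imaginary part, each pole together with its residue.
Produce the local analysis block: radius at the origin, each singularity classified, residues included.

Denominator factor (γ**2 + 3*γ/5 - 1/12): discriminant 52/75, real irrational roots -3/10 + (1/15)*sqrt(39) and -3/10 - (1/15)*sqrt(39); poles of order 1, moduli -3/10 + (1/15)*sqrt(39) and 3/10 + (1/15)*sqrt(39).
Branch term (2)*sqrt(1 - γ/(3/4)): its argument vanishes at γ = 3/4, a square-root branch point, modulus 3/4.
The radius of convergence is the smallest modulus among the singular points: -3/10 + (1/15)*sqrt(39).
The branch term is analytic at -3/10 - (1/15)*sqrt(39) and contributes nothing to the residue; only the rational part matters.
The factor γ**2 + 3*γ/5 - 1/12 splits as (γ - a)(γ - a') with a = -3/10 - (1/15)*sqrt(39), a' = -3/10 + (1/15)*sqrt(39). At the order-1 pole a set g(γ) = (γ - a)*(rational part) = [-3/22] / (γ - a').
Simple pole: residue = g(a) at a = -3/10 - (1/15)*sqrt(39), which is (15/572)*sqrt(39).
The branch term is analytic at -3/10 + (1/15)*sqrt(39) and contributes nothing to the residue; only the rational part matters.
The factor γ**2 + 3*γ/5 - 1/12 splits as (γ - a)(γ - a') with a = -3/10 + (1/15)*sqrt(39), a' = -3/10 - (1/15)*sqrt(39). At the order-1 pole a set g(γ) = (γ - a)*(rational part) = [-3/22] / (γ - a').
Simple pole: residue = g(a) at a = -3/10 + (1/15)*sqrt(39), which is -(15/572)*sqrt(39).
List the singular points by increasing real part (a conjugate pair: the negative imaginary part first).

Radius of convergence at 0: -3/10 + (1/15)*sqrt(39).
At -3/10 - (1/15)*sqrt(39): a pole of order 1; residue (15/572)*sqrt(39).
At -3/10 + (1/15)*sqrt(39): a pole of order 1; residue -(15/572)*sqrt(39).
At 3/4: an algebraic (square-root) branch point.


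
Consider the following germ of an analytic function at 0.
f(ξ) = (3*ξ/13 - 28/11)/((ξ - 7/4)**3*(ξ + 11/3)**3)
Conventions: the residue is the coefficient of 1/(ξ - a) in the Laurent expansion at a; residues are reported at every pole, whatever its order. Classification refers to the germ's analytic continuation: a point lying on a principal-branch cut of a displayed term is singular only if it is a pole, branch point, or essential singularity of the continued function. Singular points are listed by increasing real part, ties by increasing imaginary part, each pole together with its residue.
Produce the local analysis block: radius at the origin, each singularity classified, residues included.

Radius of convergence at 0: 7/4.
At -11/3: a pole of order 3; residue 118132992/33184311875.
At 7/4: a pole of order 3; residue -118132992/33184311875.

Denominator factor (ξ - 7/4)^3: pole of order 3 at 7/4, modulus 7/4.
Denominator factor (ξ + 11/3)^3: pole of order 3 at -11/3, modulus 11/3.
The radius of convergence is the smallest modulus among the singular points: 7/4.
At the order-3 pole -11/3 set g(ξ) = (ξ - (-11/3))^3*f(ξ) = (3*ξ/13 - 28/11)/(ξ - 7/4)**3.
Order-3 pole: residue = g''(a)/2; g''(-11/3) = 236265984/33184311875, so the residue is 118132992/33184311875.
At the order-3 pole 7/4 set g(ξ) = (ξ - (7/4))^3*f(ξ) = (3*ξ/13 - 28/11)/(ξ + 11/3)**3.
Order-3 pole: residue = g''(a)/2; g''(7/4) = -236265984/33184311875, so the residue is -118132992/33184311875.
List the singular points by increasing real part (a conjugate pair: the negative imaginary part first).


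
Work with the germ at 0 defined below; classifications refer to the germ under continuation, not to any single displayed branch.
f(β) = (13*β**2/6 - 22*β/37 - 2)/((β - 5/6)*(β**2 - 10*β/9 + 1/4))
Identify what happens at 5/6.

The point is a pole of order 1.

The denominator factor β - 5/6 vanishes at 5/6 and appears to the power 1; the numerator there equals -7919/7992, nonzero, and no other factor vanishes.
Hence a pole whose order is the multiplicity, 1.


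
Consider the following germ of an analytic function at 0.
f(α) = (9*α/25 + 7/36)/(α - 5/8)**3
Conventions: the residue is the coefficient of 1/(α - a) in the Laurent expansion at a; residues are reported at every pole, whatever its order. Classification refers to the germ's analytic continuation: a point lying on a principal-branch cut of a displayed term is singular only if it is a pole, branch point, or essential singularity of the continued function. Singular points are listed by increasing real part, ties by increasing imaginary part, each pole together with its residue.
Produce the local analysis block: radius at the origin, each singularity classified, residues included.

Radius of convergence at 0: 5/8.
At 5/8: a pole of order 3; residue 0.

Denominator factor (α - 5/8)^3: pole of order 3 at 5/8, modulus 5/8.
The radius of convergence is the smallest modulus among the singular points: 5/8.
At the order-3 pole 5/8 set g(α) = (α - (5/8))^3*f(α) = 9*α/25 + 7/36.
Order-3 pole: residue = g''(a)/2; g''(5/8) = 0, so the residue is 0.


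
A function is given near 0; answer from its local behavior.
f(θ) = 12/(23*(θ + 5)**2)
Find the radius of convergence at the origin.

The radius of convergence is 5.

Denominator factor (θ + 5)^2: pole of order 2 at -5, modulus 5.
The radius of convergence is the smallest modulus among the singular points: 5.


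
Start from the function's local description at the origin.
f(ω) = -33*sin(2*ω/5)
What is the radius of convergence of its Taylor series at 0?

The factor -sin(2*ω/5) is entire and contributes no finite singular point.
The polynomial part has no poles.
No finite singular points: the Taylor series at 0 converges everywhere.

The radius of convergence is infinite.


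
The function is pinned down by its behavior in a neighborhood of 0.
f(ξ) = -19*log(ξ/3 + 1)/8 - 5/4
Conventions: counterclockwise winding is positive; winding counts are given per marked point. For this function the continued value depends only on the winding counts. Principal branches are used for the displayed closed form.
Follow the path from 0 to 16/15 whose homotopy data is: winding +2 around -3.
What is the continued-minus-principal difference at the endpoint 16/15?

The rational part is single-valued and drops out of the difference; each branch term changes only by its own monodromy.
(-19/8)*log(1 - ξ/(-3)): each positive loop around -3 adds 2*pi*i to the log, so winding +2 contributes (-19/8)*(2)*2*pi*i = -(19/2)*pi*i.
Summing the contributions at ξ = 16/15 gives -(19/2)*pi*i.

Continued minus principal equals -(19/2)*pi*i.


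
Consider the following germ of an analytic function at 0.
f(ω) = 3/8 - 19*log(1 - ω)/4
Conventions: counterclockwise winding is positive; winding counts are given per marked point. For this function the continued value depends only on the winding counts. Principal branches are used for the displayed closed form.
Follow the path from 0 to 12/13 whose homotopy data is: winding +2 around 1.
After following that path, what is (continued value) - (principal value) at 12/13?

The rational part is single-valued and drops out of the difference; each branch term changes only by its own monodromy.
(-19/4)*log(1 - ω/(1)): each positive loop around 1 adds 2*pi*i to the log, so winding +2 contributes (-19/4)*(2)*2*pi*i = -(19)*pi*i.
Summing the contributions at ω = 12/13 gives -(19)*pi*i.

Continued minus principal equals -(19)*pi*i.


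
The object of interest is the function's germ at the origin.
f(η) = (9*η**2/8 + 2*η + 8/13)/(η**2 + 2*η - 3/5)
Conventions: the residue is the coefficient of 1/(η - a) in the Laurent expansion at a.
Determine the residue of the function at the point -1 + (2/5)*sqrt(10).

The factor η**2 + 2*η - 3/5 splits as (η - a)(η - a') with a = -1 + (2/5)*sqrt(10), a' = -1 - (2/5)*sqrt(10). At the order-1 pole a set g(η) = (η - a)*f(η) = [9*η**2/8 + 2*η + 8/13] / (η - a').
Simple pole: residue = g(a) at a = -1 + (2/5)*sqrt(10), which is -1/8 + (801/4160)*sqrt(10).

The residue is -1/8 + (801/4160)*sqrt(10).


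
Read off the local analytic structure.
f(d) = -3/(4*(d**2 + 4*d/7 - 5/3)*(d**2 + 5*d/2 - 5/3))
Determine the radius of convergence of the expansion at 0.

Denominator factor (d**2 + 4*d/7 - 5/3): discriminant 1028/147, real irrational roots -2/7 + (1/21)*sqrt(771) and -2/7 - (1/21)*sqrt(771); poles of order 1, moduli -2/7 + (1/21)*sqrt(771) and 2/7 + (1/21)*sqrt(771).
Denominator factor (d**2 + 5*d/2 - 5/3): discriminant 155/12, real irrational roots -5/4 + (1/12)*sqrt(465) and -5/4 - (1/12)*sqrt(465); poles of order 1, moduli -5/4 + (1/12)*sqrt(465) and 5/4 + (1/12)*sqrt(465).
The radius of convergence is the smallest modulus among the singular points: -5/4 + (1/12)*sqrt(465).

The radius of convergence is -5/4 + (1/12)*sqrt(465).


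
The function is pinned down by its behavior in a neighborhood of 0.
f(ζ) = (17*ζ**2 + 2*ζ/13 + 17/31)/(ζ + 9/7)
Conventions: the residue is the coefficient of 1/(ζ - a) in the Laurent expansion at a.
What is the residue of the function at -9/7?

The residue is 561854/19747.

At the order-1 pole -9/7 set g(ζ) = (ζ - (-9/7))*f(ζ) = 17*ζ**2 + 2*ζ/13 + 17/31.
Simple pole: residue = g(a) at a = -9/7, which is 561854/19747.


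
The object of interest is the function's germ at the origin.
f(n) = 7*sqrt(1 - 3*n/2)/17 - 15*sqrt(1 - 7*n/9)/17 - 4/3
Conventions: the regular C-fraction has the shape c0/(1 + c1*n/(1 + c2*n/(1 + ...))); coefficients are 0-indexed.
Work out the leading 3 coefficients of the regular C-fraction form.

The regular C-fraction coefficients are [-92/51, 7/368, 4675/3312].

Taylor coefficients (expand at 0): a_0 = -92/51, a_1 = 7/204, a_2 = -721/14688.
c0 = a_0 = -92/51. Peel one level at a time: if S = 1 + c*n/S' with S'(0) = 1, then c is the n-coefficient of S and S' = c*n/(S - 1).
S_1 = c0/f = 1 + (7/368)*n + (-32725/1218816)*n^2 + ...; c1 = 7/368.
S_2 = c1*n/(S_1 - 1) = 1 + (4675/3312)*n + ...; c2 = 4675/3312.


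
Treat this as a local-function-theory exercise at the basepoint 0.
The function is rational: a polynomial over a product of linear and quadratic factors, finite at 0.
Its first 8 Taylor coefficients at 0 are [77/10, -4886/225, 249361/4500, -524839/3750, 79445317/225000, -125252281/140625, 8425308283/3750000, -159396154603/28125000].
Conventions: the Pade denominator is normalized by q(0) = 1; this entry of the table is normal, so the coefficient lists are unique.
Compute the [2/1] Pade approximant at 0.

The Pade approximant has numerator coefficients [77/10, -74191/32715, 74191/130860]; denominator coefficients [1, 64266/25445].

Taylor coefficients needed (read off): a_0 = 77/10, a_1 = -4886/225, a_2 = 249361/4500, a_3 = -524839/3750.
Write the denominator as Q(β) = 1 + q1*β. Requiring Q*f - P = O(β^4) with deg P <= 2 kills the coefficients of β^3..β^3 in Q*f:
  β^3: a_3 + q1*a_2 = 0, i.e. -524839/3750 + (249361/4500)*q1 = 0.
Solving this linear system: q1 = 64266/25445.
The numerator is Q*f truncated at degree 2: P0 = a_0 = 77/10; P1 = a_1 + q1*a_0 = -74191/32715; P2 = a_2 + q1*a_1 = 74191/130860.


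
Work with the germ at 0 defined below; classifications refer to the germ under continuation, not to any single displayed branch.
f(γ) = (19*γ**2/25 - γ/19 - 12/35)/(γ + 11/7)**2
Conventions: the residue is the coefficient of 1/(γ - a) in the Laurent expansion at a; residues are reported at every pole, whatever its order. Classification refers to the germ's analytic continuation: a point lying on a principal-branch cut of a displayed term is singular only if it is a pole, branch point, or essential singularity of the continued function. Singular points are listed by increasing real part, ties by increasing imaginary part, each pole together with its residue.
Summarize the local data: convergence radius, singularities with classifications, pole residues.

Radius of convergence at 0: 11/7.
At -11/7: a pole of order 2; residue -8117/3325.

Denominator factor (γ + 11/7)^2: pole of order 2 at -11/7, modulus 11/7.
The radius of convergence is the smallest modulus among the singular points: 11/7.
At the order-2 pole -11/7 set g(γ) = (γ - (-11/7))^2*f(γ) = 19*γ**2/25 - γ/19 - 12/35.
Order-2 pole: residue = g'(a); g'(-11/7) = -8117/3325, so the residue is -8117/3325.


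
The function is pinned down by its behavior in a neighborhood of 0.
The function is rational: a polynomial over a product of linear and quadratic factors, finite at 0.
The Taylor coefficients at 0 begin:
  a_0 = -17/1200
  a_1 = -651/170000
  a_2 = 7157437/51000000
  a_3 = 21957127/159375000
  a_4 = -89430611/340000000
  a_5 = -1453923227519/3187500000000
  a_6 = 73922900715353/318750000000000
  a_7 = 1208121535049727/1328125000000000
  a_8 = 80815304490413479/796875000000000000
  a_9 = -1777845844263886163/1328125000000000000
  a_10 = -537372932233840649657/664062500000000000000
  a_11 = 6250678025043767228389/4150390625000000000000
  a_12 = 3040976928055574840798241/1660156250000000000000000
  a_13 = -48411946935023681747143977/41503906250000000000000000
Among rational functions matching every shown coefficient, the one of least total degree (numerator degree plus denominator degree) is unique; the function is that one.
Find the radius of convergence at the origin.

The radius of convergence is 1.

No rational of total degree below 12 reproduces all 14 coefficients; solving the [2/10] Pade equations on them gives f(u) = (10*u**2 + 39*u/34 - 17/12)/((u**2 - 3*u/5 - 10)**2*(u**2 - 2*u/5 + 1)**3), whose expansion matches every shown term.
Denominator factor (u**2 - 2*u/5 + 1)^3: discriminant -96/25, complex-conjugate roots (1/5) + ((2/5)*sqrt(6))*i and (1/5) - ((2/5)*sqrt(6))*i; poles of order 3, moduli 1 and 1.
Denominator factor (u**2 - 3*u/5 - 10)^2: discriminant 1009/25, real irrational roots 3/10 + (1/10)*sqrt(1009) and 3/10 - (1/10)*sqrt(1009); poles of order 2, moduli 3/10 + (1/10)*sqrt(1009) and -3/10 + (1/10)*sqrt(1009).
The radius of convergence is the smallest modulus among the singular points: 1.


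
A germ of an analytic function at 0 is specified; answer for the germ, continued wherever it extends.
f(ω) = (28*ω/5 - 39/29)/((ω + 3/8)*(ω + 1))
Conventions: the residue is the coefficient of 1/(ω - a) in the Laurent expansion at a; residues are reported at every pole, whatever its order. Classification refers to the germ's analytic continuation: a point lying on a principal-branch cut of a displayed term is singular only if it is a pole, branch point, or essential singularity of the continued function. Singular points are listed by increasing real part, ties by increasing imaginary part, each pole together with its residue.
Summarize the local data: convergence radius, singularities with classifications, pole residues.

Radius of convergence at 0: 3/8.
At -1: a pole of order 1; residue 8056/725.
At -3/8: a pole of order 1; residue -3996/725.

Denominator factor (ω + 3/8): pole of order 1 at -3/8, modulus 3/8.
Denominator factor (ω + 1): pole of order 1 at -1, modulus 1.
The radius of convergence is the smallest modulus among the singular points: 3/8.
At the order-1 pole -1 set g(ω) = (ω - (-1))*f(ω) = (28*ω/5 - 39/29)/(ω + 3/8).
Simple pole: residue = g(a) at a = -1, which is 8056/725.
At the order-1 pole -3/8 set g(ω) = (ω - (-3/8))*f(ω) = (28*ω/5 - 39/29)/(ω + 1).
Simple pole: residue = g(a) at a = -3/8, which is -3996/725.
List the singular points by increasing real part (a conjugate pair: the negative imaginary part first).


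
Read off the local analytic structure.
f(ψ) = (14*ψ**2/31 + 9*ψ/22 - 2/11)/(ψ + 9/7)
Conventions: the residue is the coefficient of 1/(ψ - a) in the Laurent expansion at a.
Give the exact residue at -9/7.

The residue is 185/4774.

At the order-1 pole -9/7 set g(ψ) = (ψ - (-9/7))*f(ψ) = 14*ψ**2/31 + 9*ψ/22 - 2/11.
Simple pole: residue = g(a) at a = -9/7, which is 185/4774.


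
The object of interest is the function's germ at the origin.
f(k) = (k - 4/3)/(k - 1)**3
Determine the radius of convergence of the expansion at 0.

The radius of convergence is 1.

Denominator factor (k - 1)^3: pole of order 3 at 1, modulus 1.
The radius of convergence is the smallest modulus among the singular points: 1.


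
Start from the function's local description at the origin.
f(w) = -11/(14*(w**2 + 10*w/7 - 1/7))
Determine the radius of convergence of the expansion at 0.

Denominator factor (w**2 + 10*w/7 - 1/7): discriminant 128/49, real irrational roots -5/7 + (4/7)*sqrt(2) and -5/7 - (4/7)*sqrt(2); poles of order 1, moduli -5/7 + (4/7)*sqrt(2) and 5/7 + (4/7)*sqrt(2).
The radius of convergence is the smallest modulus among the singular points: -5/7 + (4/7)*sqrt(2).

The radius of convergence is -5/7 + (4/7)*sqrt(2).


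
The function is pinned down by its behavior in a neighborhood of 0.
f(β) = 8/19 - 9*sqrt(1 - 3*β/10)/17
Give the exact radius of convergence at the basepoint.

Branch term (-9/17)*sqrt(1 - β/(10/3)): its argument vanishes at β = 10/3, a square-root branch point, modulus 10/3.
The radius of convergence is the smallest modulus among the singular points: 10/3.

The radius of convergence is 10/3.


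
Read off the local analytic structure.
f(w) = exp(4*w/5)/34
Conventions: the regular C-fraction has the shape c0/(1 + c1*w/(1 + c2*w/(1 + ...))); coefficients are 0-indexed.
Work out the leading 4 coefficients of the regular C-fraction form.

The regular C-fraction coefficients are [1/34, -4/5, 2/5, -2/15].

Taylor coefficients (expand at 0): a_0 = 1/34, a_1 = 2/85, a_2 = 4/425, a_3 = 16/6375.
c0 = a_0 = 1/34. Peel one level at a time: if S = 1 + c*w/S' with S'(0) = 1, then c is the w-coefficient of S and S' = c*w/(S - 1).
S_1 = c0/f = 1 + (-4/5)*w + (8/25)*w^2 + ...; c1 = -4/5.
S_2 = c1*w/(S_1 - 1) = 1 + (2/5)*w + (4/75)*w^2 + ...; c2 = 2/5.
S_3 = c2*w/(S_2 - 1) = 1 + (-2/15)*w + ...; c3 = -2/15.


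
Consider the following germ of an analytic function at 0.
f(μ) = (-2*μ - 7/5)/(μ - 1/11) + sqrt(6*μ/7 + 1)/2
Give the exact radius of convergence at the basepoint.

The radius of convergence is 1/11.

Denominator factor (μ - 1/11): pole of order 1 at 1/11, modulus 1/11.
Branch term (1/2)*sqrt(1 - μ/(-7/6)): its argument vanishes at μ = -7/6, a square-root branch point, modulus 7/6.
The radius of convergence is the smallest modulus among the singular points: 1/11.


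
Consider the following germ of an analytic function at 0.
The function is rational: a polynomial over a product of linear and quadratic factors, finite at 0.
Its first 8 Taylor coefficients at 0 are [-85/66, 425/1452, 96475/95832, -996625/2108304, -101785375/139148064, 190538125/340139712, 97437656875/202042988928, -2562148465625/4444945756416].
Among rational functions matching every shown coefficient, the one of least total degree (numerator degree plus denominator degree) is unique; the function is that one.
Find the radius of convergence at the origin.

No rational of total degree below 2 reproduces all 8 coefficients; solving the [0/2] Pade equations on them gives f(n) = -17/(11*(n**2 + 3*n/11 + 6/5)), whose expansion matches every shown term.
Denominator factor (n**2 + 3*n/11 + 6/5): discriminant -2859/605, complex-conjugate roots (-3/22) + ((1/110)*sqrt(14295))*i and (-3/22) - ((1/110)*sqrt(14295))*i; poles of order 1, moduli (1/5)*sqrt(30) and (1/5)*sqrt(30).
The radius of convergence is the smallest modulus among the singular points: (1/5)*sqrt(30).

The radius of convergence is (1/5)*sqrt(30).


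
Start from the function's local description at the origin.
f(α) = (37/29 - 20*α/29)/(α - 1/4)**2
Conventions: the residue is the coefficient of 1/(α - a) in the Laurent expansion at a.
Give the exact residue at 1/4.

At the order-2 pole 1/4 set g(α) = (α - (1/4))^2*f(α) = 37/29 - 20*α/29.
Order-2 pole: residue = g'(a); g'(1/4) = -20/29, so the residue is -20/29.

The residue is -20/29.


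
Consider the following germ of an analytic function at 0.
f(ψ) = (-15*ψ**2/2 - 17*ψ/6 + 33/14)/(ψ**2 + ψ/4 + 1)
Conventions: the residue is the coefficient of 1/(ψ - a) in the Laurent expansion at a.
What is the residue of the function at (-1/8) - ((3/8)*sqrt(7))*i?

The residue is (-23/48) + ((13409/7056)*sqrt(7))*i.

The factor ψ**2 + ψ/4 + 1 splits as (ψ - a)(ψ - a') with a = (-1/8) - ((3/8)*sqrt(7))*i, a' = (-1/8) + ((3/8)*sqrt(7))*i. At the order-1 pole a set g(ψ) = (ψ - a)*f(ψ) = [-15*ψ**2/2 - 17*ψ/6 + 33/14] / (ψ - a').
Simple pole: residue = g(a) at a = (-1/8) - ((3/8)*sqrt(7))*i, which is (-23/48) + ((13409/7056)*sqrt(7))*i.


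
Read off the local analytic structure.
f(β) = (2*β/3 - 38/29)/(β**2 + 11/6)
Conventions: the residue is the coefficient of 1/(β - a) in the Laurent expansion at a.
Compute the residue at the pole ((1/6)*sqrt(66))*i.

The residue is (1/3) + ((19/319)*sqrt(66))*i.

The factor β**2 + 11/6 splits as (β - a)(β - a') with a = ((1/6)*sqrt(66))*i, a' = -((1/6)*sqrt(66))*i. At the order-1 pole a set g(β) = (β - a)*f(β) = [2*β/3 - 38/29] / (β - a').
Simple pole: residue = g(a) at a = ((1/6)*sqrt(66))*i, which is (1/3) + ((19/319)*sqrt(66))*i.


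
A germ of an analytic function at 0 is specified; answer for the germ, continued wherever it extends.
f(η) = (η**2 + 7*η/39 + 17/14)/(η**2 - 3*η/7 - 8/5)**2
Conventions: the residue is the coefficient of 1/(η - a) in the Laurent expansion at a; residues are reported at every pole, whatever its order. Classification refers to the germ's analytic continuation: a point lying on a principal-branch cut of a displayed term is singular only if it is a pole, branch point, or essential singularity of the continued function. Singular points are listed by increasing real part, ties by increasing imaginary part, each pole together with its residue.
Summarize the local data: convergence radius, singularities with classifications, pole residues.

Radius of convergence at 0: -3/14 + (1/70)*sqrt(8065).
At 3/14 - (1/70)*sqrt(8065): a pole of order 2; residue -(15484/33822997)*sqrt(8065).
At 3/14 + (1/70)*sqrt(8065): a pole of order 2; residue (15484/33822997)*sqrt(8065).

Denominator factor (η**2 - 3*η/7 - 8/5)^2: discriminant 1613/245, real irrational roots 3/14 + (1/70)*sqrt(8065) and 3/14 - (1/70)*sqrt(8065); poles of order 2, moduli 3/14 + (1/70)*sqrt(8065) and -3/14 + (1/70)*sqrt(8065).
The radius of convergence is the smallest modulus among the singular points: -3/14 + (1/70)*sqrt(8065).
The factor η**2 - 3*η/7 - 8/5 splits as (η - a)(η - a') with a = 3/14 - (1/70)*sqrt(8065), a' = 3/14 + (1/70)*sqrt(8065). At the order-2 pole a set g(η) = (η - a)^2*f(η) = [η**2 + 7*η/39 + 17/14] / (η - a')^2.
Order-2 pole: residue = g'(a); g'(3/14 - (1/70)*sqrt(8065)) = -(15484/33822997)*sqrt(8065), so the residue is -(15484/33822997)*sqrt(8065).
The factor η**2 - 3*η/7 - 8/5 splits as (η - a)(η - a') with a = 3/14 + (1/70)*sqrt(8065), a' = 3/14 - (1/70)*sqrt(8065). At the order-2 pole a set g(η) = (η - a)^2*f(η) = [η**2 + 7*η/39 + 17/14] / (η - a')^2.
Order-2 pole: residue = g'(a); g'(3/14 + (1/70)*sqrt(8065)) = (15484/33822997)*sqrt(8065), so the residue is (15484/33822997)*sqrt(8065).
List the singular points by increasing real part (a conjugate pair: the negative imaginary part first).
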